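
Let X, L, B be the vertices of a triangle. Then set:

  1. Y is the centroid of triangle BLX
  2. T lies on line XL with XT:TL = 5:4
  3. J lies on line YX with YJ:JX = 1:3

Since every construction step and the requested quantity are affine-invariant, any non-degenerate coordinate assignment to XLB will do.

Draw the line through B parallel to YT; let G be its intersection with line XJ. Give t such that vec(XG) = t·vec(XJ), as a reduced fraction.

t = 8/5

Work in coordinates with X = (0, 0), L = (1, 0), B = (0, 1).
1. Y is the centroid of triangle BLX ⇒ Y = (1/3, 1/3)
2. T lies on line XL with XT:TL = 5:4 ⇒ T = (5/9, 0)
3. J lies on line YX with YJ:JX = 1:3 ⇒ J = (1/4, 1/4)
through B parallel to YT: direction (2/9, -1/3); meets XJ at G = (2/5, 2/5)
G = X + t·(J−X) with t = 8/5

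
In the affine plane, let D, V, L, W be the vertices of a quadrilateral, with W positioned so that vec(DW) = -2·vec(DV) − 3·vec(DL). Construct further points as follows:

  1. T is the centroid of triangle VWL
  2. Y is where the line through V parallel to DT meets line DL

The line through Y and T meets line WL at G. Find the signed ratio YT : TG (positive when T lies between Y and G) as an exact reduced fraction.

YT:TG = 2

Choose coordinates D = (0, 0), V = (1, 0), L = (0, 1), W = (-2, -3).
1. T is the centroid of triangle VWL ⇒ T = (-1/3, -2/3)
2. Y is where the line through V parallel to DT meets line DL ⇒ Y = (0, -2)
line YT meets WL at G = (-1/2, 0)
T = Y + t·(G−Y) with t = 2/3, so YT:TG = 2/3:1/3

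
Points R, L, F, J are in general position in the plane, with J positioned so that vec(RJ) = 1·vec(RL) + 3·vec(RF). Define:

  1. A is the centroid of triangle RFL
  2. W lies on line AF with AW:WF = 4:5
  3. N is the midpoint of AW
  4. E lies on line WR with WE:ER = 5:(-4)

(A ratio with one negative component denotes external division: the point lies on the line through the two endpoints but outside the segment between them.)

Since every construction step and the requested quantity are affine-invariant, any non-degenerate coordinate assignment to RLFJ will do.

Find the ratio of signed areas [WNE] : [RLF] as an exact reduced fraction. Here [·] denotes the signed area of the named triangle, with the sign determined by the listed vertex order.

Assign R = (0, 0), L = (1, 0), F = (0, 1), J = (1, 3) — the answer is frame-independent, so this choice is without loss of generality.
1. A is the centroid of triangle RFL ⇒ A = (1/3, 1/3)
2. W lies on line AF with AW:WF = 4:5 ⇒ W = (5/27, 17/27)
3. N is the midpoint of AW ⇒ N = (7/27, 13/27)
4. E lies on line WR with WE:ER = 5:(-4) ⇒ E = (-20/27, -68/27)
2·[WNE] = -10/27, 2·[RLF] = 1
[WNE]:[RLF] = -10/27:1 = -10/27

[WNE]:[RLF] = -10/27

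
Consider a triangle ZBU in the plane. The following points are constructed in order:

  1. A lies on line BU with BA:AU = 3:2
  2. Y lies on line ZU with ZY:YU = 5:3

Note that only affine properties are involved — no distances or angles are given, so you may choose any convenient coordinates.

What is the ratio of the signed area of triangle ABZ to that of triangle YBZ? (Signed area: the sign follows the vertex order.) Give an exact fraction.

[ABZ]:[YBZ] = 24/25

Set Z = (0, 0), B = (1, 0), U = (0, 1); any affine frame gives the same invariant.
1. A lies on line BU with BA:AU = 3:2 ⇒ A = (2/5, 3/5)
2. Y lies on line ZU with ZY:YU = 5:3 ⇒ Y = (0, 5/8)
2·[ABZ] = -3/5, 2·[YBZ] = -5/8
[ABZ]:[YBZ] = -3/5:-5/8 = 24/25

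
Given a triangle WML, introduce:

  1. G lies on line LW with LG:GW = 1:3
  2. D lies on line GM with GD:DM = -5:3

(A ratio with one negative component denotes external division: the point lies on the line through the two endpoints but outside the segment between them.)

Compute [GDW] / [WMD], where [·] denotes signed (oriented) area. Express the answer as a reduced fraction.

Work in coordinates with W = (0, 0), M = (1, 0), L = (0, 1).
1. G lies on line LW with LG:GW = 1:3 ⇒ G = (0, 3/4)
2. D lies on line GM with GD:DM = -5:3 ⇒ D = (5/2, -9/8)
2·[GDW] = -15/8, 2·[WMD] = -9/8
[GDW]:[WMD] = -15/8:-9/8 = 5/3

[GDW]:[WMD] = 5/3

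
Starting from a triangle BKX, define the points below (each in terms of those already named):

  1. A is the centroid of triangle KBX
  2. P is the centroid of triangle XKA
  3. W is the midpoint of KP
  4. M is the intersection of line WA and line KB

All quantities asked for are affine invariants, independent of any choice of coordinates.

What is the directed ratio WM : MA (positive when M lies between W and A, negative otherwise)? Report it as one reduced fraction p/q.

WM:MA = -2/3

Work in coordinates with B = (0, 0), K = (1, 0), X = (0, 1).
1. A is the centroid of triangle KBX ⇒ A = (1/3, 1/3)
2. P is the centroid of triangle XKA ⇒ P = (4/9, 4/9)
3. W is the midpoint of KP ⇒ W = (13/18, 2/9)
4. M is the intersection of line WA and line KB ⇒ M = (3/2, 0)
M = W + t·(A−W) with t = -2, so WM:MA = t:(1−t) = -2:3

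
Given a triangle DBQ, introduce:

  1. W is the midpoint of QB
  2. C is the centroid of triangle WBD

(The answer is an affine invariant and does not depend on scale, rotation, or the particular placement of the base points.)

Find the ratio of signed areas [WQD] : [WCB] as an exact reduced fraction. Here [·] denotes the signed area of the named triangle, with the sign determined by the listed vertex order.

Work in coordinates with D = (0, 0), B = (1, 0), Q = (0, 1).
1. W is the midpoint of QB ⇒ W = (1/2, 1/2)
2. C is the centroid of triangle WBD ⇒ C = (1/2, 1/6)
2·[WQD] = 1/2, 2·[WCB] = 1/6
[WQD]:[WCB] = 1/2:1/6 = 3

[WQD]:[WCB] = 3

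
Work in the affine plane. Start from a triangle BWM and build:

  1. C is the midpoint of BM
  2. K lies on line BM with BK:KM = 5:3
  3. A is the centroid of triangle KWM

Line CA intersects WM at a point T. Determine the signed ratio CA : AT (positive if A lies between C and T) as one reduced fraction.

Work in coordinates with B = (0, 0), W = (1, 0), M = (0, 1).
1. C is the midpoint of BM ⇒ C = (0, 1/2)
2. K lies on line BM with BK:KM = 5:3 ⇒ K = (0, 5/8)
3. A is the centroid of triangle KWM ⇒ A = (1/3, 13/24)
line CA meets WM at T = (4/9, 5/9)
A = C + t·(T−C) with t = 3/4, so CA:AT = 3/4:1/4

CA:AT = 3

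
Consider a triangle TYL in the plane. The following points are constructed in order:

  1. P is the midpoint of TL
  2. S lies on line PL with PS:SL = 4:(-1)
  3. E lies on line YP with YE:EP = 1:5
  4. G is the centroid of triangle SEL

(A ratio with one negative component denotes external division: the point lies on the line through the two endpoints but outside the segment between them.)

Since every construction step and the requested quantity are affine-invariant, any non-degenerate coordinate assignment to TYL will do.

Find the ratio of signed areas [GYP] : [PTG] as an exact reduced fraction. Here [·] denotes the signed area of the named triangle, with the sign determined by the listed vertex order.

Set T = (0, 0), Y = (1, 0), L = (0, 1); any affine frame gives the same invariant.
1. P is the midpoint of TL ⇒ P = (0, 1/2)
2. S lies on line PL with PS:SL = 4:(-1) ⇒ S = (0, 7/6)
3. E lies on line YP with YE:EP = 1:5 ⇒ E = (5/6, 1/12)
4. G is the centroid of triangle SEL ⇒ G = (5/18, 3/4)
2·[GYP] = -7/18, 2·[PTG] = 5/36
[GYP]:[PTG] = -7/18:5/36 = -14/5

[GYP]:[PTG] = -14/5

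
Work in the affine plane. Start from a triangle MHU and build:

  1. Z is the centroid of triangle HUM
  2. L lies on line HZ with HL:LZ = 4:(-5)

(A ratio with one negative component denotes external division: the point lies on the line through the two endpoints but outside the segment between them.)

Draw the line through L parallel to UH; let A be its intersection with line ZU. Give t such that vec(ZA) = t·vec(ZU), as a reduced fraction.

Work in coordinates with M = (0, 0), H = (1, 0), U = (0, 1).
1. Z is the centroid of triangle HUM ⇒ Z = (1/3, 1/3)
2. L lies on line HZ with HL:LZ = 4:(-5) ⇒ L = (11/3, -4/3)
through L parallel to UH: direction (1, -1); meets ZU at A = (-4/3, 11/3)
A = Z + t·(U−Z) with t = 5

t = 5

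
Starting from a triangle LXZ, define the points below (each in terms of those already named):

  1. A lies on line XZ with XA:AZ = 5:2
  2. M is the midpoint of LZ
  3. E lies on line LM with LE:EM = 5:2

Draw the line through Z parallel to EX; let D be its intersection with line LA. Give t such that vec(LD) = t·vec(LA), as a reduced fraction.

t = 49/40

Assign L = (0, 0), X = (1, 0), Z = (0, 1) — the answer is frame-independent, so this choice is without loss of generality.
1. A lies on line XZ with XA:AZ = 5:2 ⇒ A = (2/7, 5/7)
2. M is the midpoint of LZ ⇒ M = (0, 1/2)
3. E lies on line LM with LE:EM = 5:2 ⇒ E = (0, 5/14)
through Z parallel to EX: direction (1, -5/14); meets LA at D = (7/20, 7/8)
D = L + t·(A−L) with t = 49/40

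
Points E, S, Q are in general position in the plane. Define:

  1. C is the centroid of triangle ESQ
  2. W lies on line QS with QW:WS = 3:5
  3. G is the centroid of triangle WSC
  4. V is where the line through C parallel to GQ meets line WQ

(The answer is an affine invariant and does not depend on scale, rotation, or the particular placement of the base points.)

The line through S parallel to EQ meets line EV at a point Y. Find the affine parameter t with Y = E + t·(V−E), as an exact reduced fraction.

t = -8/11

Choose coordinates E = (0, 0), S = (1, 0), Q = (0, 1).
1. C is the centroid of triangle ESQ ⇒ C = (1/3, 1/3)
2. W lies on line QS with QW:WS = 3:5 ⇒ W = (3/8, 5/8)
3. G is the centroid of triangle WSC ⇒ G = (41/72, 23/72)
4. V is where the line through C parallel to GQ meets line WQ ⇒ V = (-11/8, 19/8)
through S parallel to EQ: direction (0, 1); meets EV at Y = (1, -19/11)
Y = E + t·(V−E) with t = -8/11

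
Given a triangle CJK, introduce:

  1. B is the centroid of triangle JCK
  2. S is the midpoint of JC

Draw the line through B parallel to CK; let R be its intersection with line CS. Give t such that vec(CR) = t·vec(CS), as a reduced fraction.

t = 2/3

Work in coordinates with C = (0, 0), J = (1, 0), K = (0, 1).
1. B is the centroid of triangle JCK ⇒ B = (1/3, 1/3)
2. S is the midpoint of JC ⇒ S = (1/2, 0)
through B parallel to CK: direction (0, 1); meets CS at R = (1/3, 0)
R = C + t·(S−C) with t = 2/3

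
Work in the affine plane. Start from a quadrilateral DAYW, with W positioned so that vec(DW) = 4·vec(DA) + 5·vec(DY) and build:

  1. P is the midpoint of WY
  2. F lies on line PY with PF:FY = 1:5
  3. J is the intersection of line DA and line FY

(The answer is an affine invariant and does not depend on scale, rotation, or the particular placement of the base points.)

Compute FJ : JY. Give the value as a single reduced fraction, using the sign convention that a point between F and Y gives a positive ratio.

FJ:JY = -8/3

Assign D = (0, 0), A = (1, 0), Y = (0, 1), W = (4, 5) — the answer is frame-independent, so this choice is without loss of generality.
1. P is the midpoint of WY ⇒ P = (2, 3)
2. F lies on line PY with PF:FY = 1:5 ⇒ F = (5/3, 8/3)
3. J is the intersection of line DA and line FY ⇒ J = (-1, 0)
J = F + t·(Y−F) with t = 8/5, so FJ:JY = t:(1−t) = 8/5:-3/5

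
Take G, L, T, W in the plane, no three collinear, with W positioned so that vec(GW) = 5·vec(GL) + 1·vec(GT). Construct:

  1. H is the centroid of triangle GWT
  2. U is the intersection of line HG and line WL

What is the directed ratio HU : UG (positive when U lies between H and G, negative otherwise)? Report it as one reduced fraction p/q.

HU:UG = -2

Choose coordinates G = (0, 0), L = (1, 0), T = (0, 1), W = (5, 1).
1. H is the centroid of triangle GWT ⇒ H = (5/3, 2/3)
2. U is the intersection of line HG and line WL ⇒ U = (-5/3, -2/3)
U = H + t·(G−H) with t = 2, so HU:UG = t:(1−t) = 2:-1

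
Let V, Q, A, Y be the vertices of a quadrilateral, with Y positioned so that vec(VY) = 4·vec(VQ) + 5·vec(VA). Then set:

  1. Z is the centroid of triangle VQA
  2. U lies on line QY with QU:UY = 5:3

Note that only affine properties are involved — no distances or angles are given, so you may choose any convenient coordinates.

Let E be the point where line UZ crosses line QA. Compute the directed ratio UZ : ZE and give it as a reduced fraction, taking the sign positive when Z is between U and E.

Assign V = (0, 0), Q = (1, 0), A = (0, 1), Y = (4, 5) — the answer is frame-independent, so this choice is without loss of generality.
1. Z is the centroid of triangle VQA ⇒ Z = (1/3, 1/3)
2. U lies on line QY with QU:UY = 5:3 ⇒ U = (23/8, 25/8)
line UZ meets QA at E = (63/128, 65/128)
Z = U + t·(E−U) with t = 16/15, so UZ:ZE = 16/15:-1/15

UZ:ZE = -16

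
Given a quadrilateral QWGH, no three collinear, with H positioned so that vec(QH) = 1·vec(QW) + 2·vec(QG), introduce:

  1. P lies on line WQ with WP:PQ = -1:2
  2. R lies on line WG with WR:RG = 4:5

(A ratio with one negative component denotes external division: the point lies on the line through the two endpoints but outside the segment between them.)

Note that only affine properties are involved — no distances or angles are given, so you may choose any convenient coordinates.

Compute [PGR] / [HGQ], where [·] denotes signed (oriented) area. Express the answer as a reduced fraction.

[PGR]:[HGQ] = 5/9

Set Q = (0, 0), W = (1, 0), G = (0, 1), H = (1, 2); any affine frame gives the same invariant.
1. P lies on line WQ with WP:PQ = -1:2 ⇒ P = (2, 0)
2. R lies on line WG with WR:RG = 4:5 ⇒ R = (5/9, 4/9)
2·[PGR] = 5/9, 2·[HGQ] = 1
[PGR]:[HGQ] = 5/9:1 = 5/9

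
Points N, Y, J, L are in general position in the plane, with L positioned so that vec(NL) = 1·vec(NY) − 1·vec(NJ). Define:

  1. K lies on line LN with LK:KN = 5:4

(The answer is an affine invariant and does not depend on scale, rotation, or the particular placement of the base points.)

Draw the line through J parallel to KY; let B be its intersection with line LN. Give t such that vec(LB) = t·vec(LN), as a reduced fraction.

Work in coordinates with N = (0, 0), Y = (1, 0), J = (0, 1), L = (1, -1).
1. K lies on line LN with LK:KN = 5:4 ⇒ K = (4/9, -4/9)
through J parallel to KY: direction (5/9, 4/9); meets LN at B = (-5/9, 5/9)
B = L + t·(N−L) with t = 14/9

t = 14/9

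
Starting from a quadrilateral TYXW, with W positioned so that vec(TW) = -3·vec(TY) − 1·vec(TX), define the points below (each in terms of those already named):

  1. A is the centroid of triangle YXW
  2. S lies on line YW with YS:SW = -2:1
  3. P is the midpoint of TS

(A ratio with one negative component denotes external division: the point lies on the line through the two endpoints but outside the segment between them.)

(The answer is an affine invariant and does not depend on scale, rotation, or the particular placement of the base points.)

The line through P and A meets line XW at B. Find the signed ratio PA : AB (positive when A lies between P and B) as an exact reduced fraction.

Assign T = (0, 0), Y = (1, 0), X = (0, 1), W = (-3, -1) — the answer is frame-independent, so this choice is without loss of generality.
1. A is the centroid of triangle YXW ⇒ A = (-2/3, 0)
2. S lies on line YW with YS:SW = -2:1 ⇒ S = (-7, -2)
3. P is the midpoint of TS ⇒ P = (-7/2, -1)
line PA meets XW at B = (-39/16, -5/8)
A = P + t·(B−P) with t = 8/3, so PA:AB = 8/3:-5/3

PA:AB = -8/5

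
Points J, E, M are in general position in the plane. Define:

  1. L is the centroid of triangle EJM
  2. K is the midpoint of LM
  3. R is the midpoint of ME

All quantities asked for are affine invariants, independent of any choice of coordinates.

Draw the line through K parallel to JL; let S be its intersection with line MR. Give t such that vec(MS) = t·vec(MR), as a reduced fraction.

Set J = (0, 0), E = (1, 0), M = (0, 1); any affine frame gives the same invariant.
1. L is the centroid of triangle EJM ⇒ L = (1/3, 1/3)
2. K is the midpoint of LM ⇒ K = (1/6, 2/3)
3. R is the midpoint of ME ⇒ R = (1/2, 1/2)
through K parallel to JL: direction (1/3, 1/3); meets MR at S = (1/4, 3/4)
S = M + t·(R−M) with t = 1/2

t = 1/2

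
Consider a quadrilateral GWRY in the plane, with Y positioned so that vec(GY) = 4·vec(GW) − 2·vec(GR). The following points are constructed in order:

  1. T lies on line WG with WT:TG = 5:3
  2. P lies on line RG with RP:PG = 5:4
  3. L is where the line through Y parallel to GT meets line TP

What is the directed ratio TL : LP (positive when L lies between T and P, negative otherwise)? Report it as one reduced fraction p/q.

Work in coordinates with G = (0, 0), W = (1, 0), R = (0, 1), Y = (4, -2).
1. T lies on line WG with WT:TG = 5:3 ⇒ T = (3/8, 0)
2. P lies on line RG with RP:PG = 5:4 ⇒ P = (0, 4/9)
3. L is where the line through Y parallel to GT meets line TP ⇒ L = (33/16, -2)
L = T + t·(P−T) with t = -9/2, so TL:LP = t:(1−t) = -9/2:11/2

TL:LP = -9/11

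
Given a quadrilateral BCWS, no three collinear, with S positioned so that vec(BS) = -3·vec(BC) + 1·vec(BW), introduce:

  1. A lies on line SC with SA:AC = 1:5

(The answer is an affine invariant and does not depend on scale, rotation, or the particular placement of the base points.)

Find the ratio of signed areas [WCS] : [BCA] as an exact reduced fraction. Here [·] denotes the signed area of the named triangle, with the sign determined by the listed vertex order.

Work in coordinates with B = (0, 0), C = (1, 0), W = (0, 1), S = (-3, 1).
1. A lies on line SC with SA:AC = 1:5 ⇒ A = (-7/3, 5/6)
2·[WCS] = -3, 2·[BCA] = 5/6
[WCS]:[BCA] = -3:5/6 = -18/5

[WCS]:[BCA] = -18/5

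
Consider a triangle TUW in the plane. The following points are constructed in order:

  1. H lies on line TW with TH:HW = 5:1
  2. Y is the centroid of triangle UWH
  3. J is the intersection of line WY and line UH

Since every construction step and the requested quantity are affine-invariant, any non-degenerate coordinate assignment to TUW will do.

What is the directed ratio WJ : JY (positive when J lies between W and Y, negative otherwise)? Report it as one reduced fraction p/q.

Set T = (0, 0), U = (1, 0), W = (0, 1); any affine frame gives the same invariant.
1. H lies on line TW with TH:HW = 5:1 ⇒ H = (0, 5/6)
2. Y is the centroid of triangle UWH ⇒ Y = (1/3, 11/18)
3. J is the intersection of line WY and line UH ⇒ J = (1/2, 5/12)
J = W + t·(Y−W) with t = 3/2, so WJ:JY = t:(1−t) = 3/2:-1/2

WJ:JY = -3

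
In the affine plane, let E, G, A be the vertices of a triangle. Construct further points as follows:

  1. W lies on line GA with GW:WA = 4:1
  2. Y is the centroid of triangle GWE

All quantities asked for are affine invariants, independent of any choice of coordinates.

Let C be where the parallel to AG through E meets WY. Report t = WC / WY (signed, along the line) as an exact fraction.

Set E = (0, 0), G = (1, 0), A = (0, 1); any affine frame gives the same invariant.
1. W lies on line GA with GW:WA = 4:1 ⇒ W = (1/5, 4/5)
2. Y is the centroid of triangle GWE ⇒ Y = (2/5, 4/15)
through E parallel to AG: direction (1, -1); meets WY at C = (4/5, -4/5)
C = W + t·(Y−W) with t = 3

t = 3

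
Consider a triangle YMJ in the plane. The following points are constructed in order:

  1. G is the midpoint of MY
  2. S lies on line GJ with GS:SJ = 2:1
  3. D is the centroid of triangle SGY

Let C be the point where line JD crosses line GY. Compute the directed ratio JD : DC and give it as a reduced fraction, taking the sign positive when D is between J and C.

Work in coordinates with Y = (0, 0), M = (1, 0), J = (0, 1).
1. G is the midpoint of MY ⇒ G = (1/2, 0)
2. S lies on line GJ with GS:SJ = 2:1 ⇒ S = (1/6, 2/3)
3. D is the centroid of triangle SGY ⇒ D = (2/9, 2/9)
line JD meets GY at C = (2/7, 0)
D = J + t·(C−J) with t = 7/9, so JD:DC = 7/9:2/9

JD:DC = 7/2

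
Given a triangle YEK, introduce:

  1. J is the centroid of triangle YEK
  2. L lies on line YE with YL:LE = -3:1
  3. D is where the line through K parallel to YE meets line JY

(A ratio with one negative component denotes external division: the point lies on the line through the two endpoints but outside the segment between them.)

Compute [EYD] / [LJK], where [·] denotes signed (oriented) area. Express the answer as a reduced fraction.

[EYD]:[LJK] = 3/2

Work in coordinates with Y = (0, 0), E = (1, 0), K = (0, 1).
1. J is the centroid of triangle YEK ⇒ J = (1/3, 1/3)
2. L lies on line YE with YL:LE = -3:1 ⇒ L = (3/2, 0)
3. D is where the line through K parallel to YE meets line JY ⇒ D = (1, 1)
2·[EYD] = -1, 2·[LJK] = -2/3
[EYD]:[LJK] = -1:-2/3 = 3/2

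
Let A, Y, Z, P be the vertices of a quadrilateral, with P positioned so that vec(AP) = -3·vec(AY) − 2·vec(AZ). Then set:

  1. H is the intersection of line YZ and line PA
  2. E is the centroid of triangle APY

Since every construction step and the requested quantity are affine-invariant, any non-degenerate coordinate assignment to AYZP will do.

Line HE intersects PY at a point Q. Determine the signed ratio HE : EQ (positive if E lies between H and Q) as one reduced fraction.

HE:EQ = 13/5

Choose coordinates A = (0, 0), Y = (1, 0), Z = (0, 1), P = (-3, -2).
1. H is the intersection of line YZ and line PA ⇒ H = (3/5, 2/5)
2. E is the centroid of triangle APY ⇒ E = (-2/3, -2/3)
line HE meets PY at Q = (-15/13, -14/13)
E = H + t·(Q−H) with t = 13/18, so HE:EQ = 13/18:5/18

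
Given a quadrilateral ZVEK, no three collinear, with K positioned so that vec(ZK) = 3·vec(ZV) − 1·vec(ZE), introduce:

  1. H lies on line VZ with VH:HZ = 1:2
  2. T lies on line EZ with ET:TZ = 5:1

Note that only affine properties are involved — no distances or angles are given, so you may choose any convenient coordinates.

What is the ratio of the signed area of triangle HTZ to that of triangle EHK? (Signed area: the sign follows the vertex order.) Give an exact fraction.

Assign Z = (0, 0), V = (1, 0), E = (0, 1), K = (3, -1) — the answer is frame-independent, so this choice is without loss of generality.
1. H lies on line VZ with VH:HZ = 1:2 ⇒ H = (2/3, 0)
2. T lies on line EZ with ET:TZ = 5:1 ⇒ T = (0, 1/6)
2·[HTZ] = 1/9, 2·[EHK] = 5/3
[HTZ]:[EHK] = 1/9:5/3 = 1/15

[HTZ]:[EHK] = 1/15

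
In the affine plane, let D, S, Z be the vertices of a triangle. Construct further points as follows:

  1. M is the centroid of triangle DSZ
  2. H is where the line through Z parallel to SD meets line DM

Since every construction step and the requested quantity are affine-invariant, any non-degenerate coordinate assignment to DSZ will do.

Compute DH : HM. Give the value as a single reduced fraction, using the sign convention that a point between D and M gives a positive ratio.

DH:HM = -3/2

Set D = (0, 0), S = (1, 0), Z = (0, 1); any affine frame gives the same invariant.
1. M is the centroid of triangle DSZ ⇒ M = (1/3, 1/3)
2. H is where the line through Z parallel to SD meets line DM ⇒ H = (1, 1)
H = D + t·(M−D) with t = 3, so DH:HM = t:(1−t) = 3:-2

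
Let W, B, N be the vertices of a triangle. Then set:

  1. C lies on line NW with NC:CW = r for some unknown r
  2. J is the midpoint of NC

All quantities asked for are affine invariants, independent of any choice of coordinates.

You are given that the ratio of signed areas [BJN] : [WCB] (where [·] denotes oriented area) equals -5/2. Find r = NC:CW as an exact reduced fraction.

Set W = (0, 0), B = (1, 0), N = (0, 1); any affine frame gives the same invariant.
1. With NC:CW = r, write λ = r/(r+1) so C = N + λ·(W−N); C is affine-linear in λ
2. J is the midpoint of NC ⇒ J is an affine combination of earlier points and hence also affine-linear in λ
Every point depending on C is an affine combination of C and λ-independent points, so each such coordinate is linear in λ; the λ² term in each signed area is a multiple of (W−N)×(W−N) = 0, so 2·[BJN] and 2·[WCB] are each linear in λ. Evaluating at λ=0 and λ=1:
  2·[BJN] = -1/2·λ,   2·[WCB] = λ − 1
So [BJN]:[WCB] = (-1/2·λ) / (λ − 1). Setting this equal to -5/2:
  -1/2·λ = -5/2·(λ − 1)  ⇒  λ = 5/4
Then r = λ/(1−λ) = (5/4)/(-1/4) = -5. Check: with r = -5, C = (0, -1/4) and [BJN]:[WCB] = -5/2 as required.

r = -5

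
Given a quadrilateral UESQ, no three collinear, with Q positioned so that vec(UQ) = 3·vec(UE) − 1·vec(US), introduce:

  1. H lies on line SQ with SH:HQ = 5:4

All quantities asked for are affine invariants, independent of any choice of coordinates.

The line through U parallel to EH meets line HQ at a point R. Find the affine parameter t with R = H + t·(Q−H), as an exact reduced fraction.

Assign U = (0, 0), E = (1, 0), S = (0, 1), Q = (3, -1) — the answer is frame-independent, so this choice is without loss of generality.
1. H lies on line SQ with SH:HQ = 5:4 ⇒ H = (5/3, -1/9)
through U parallel to EH: direction (2/3, -1/9); meets HQ at R = (2, -1/3)
R = H + t·(Q−H) with t = 1/4

t = 1/4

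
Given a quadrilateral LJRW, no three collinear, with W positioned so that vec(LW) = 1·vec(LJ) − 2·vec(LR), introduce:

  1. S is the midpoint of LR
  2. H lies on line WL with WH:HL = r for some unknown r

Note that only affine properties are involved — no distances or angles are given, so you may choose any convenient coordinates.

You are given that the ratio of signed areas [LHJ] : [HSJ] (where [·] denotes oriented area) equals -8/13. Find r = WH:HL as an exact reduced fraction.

Work in coordinates with L = (0, 0), J = (1, 0), R = (0, 1), W = (1, -2).
1. S is the midpoint of LR ⇒ S = (0, 1/2)
2. With WH:HL = r, write λ = r/(r+1) so H = W + λ·(L−W); H is affine-linear in λ
Every point depending on H is an affine combination of H and λ-independent points, so each such coordinate is linear in λ; the λ² term in each signed area is a multiple of (L−W)×(L−W) = 0, so 2·[LHJ] and 2·[HSJ] are each linear in λ. Evaluating at λ=0 and λ=1:
  2·[LHJ] = -2·λ + 2,   2·[HSJ] = 3/2·λ − 2
So [LHJ]:[HSJ] = (-2·λ + 2) / (3/2·λ − 2). Setting this equal to -8/13:
  -2·λ + 2 = -8/13·(3/2·λ − 2)  ⇒  λ = 5/7
Then r = λ/(1−λ) = (5/7)/(2/7) = 5/2. Check: with r = 5/2, H = (2/7, -4/7) and [LHJ]:[HSJ] = -8/13 as required.

r = 5/2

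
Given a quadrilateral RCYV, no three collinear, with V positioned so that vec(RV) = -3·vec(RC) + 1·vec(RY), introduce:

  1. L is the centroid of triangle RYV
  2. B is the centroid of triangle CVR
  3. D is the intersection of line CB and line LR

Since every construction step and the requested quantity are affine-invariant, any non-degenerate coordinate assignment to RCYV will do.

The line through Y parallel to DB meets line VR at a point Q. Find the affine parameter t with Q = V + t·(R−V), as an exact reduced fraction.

t = -3/2

Assign R = (0, 0), C = (1, 0), Y = (0, 1), V = (-3, 1) — the answer is frame-independent, so this choice is without loss of generality.
1. L is the centroid of triangle RYV ⇒ L = (-1, 2/3)
2. B is the centroid of triangle CVR ⇒ B = (-2/3, 1/3)
3. D is the intersection of line CB and line LR ⇒ D = (-3/7, 2/7)
through Y parallel to DB: direction (-5/21, 1/21); meets VR at Q = (-15/2, 5/2)
Q = V + t·(R−V) with t = -3/2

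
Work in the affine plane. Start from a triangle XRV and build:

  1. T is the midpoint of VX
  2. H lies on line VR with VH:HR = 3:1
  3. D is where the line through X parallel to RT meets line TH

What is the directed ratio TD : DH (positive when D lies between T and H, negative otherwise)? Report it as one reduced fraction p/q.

Set X = (0, 0), R = (1, 0), V = (0, 1); any affine frame gives the same invariant.
1. T is the midpoint of VX ⇒ T = (0, 1/2)
2. H lies on line VR with VH:HR = 3:1 ⇒ H = (3/4, 1/4)
3. D is where the line through X parallel to RT meets line TH ⇒ D = (-3, 3/2)
D = T + t·(H−T) with t = -4, so TD:DH = t:(1−t) = -4:5

TD:DH = -4/5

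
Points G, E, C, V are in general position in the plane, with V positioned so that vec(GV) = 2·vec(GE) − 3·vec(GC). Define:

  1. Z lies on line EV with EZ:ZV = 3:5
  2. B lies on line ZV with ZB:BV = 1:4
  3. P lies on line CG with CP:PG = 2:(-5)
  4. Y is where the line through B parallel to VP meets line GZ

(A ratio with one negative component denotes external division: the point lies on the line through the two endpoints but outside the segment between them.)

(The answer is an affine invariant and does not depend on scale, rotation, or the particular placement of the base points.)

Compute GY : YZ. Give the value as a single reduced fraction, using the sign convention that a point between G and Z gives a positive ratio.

GY:YZ = 24

Assign G = (0, 0), E = (1, 0), C = (0, 1), V = (2, -3) — the answer is frame-independent, so this choice is without loss of generality.
1. Z lies on line EV with EZ:ZV = 3:5 ⇒ Z = (11/8, -9/8)
2. B lies on line ZV with ZB:BV = 1:4 ⇒ B = (3/2, -3/2)
3. P lies on line CG with CP:PG = 2:(-5) ⇒ P = (0, 5/3)
4. Y is where the line through B parallel to VP meets line GZ ⇒ Y = (33/25, -27/25)
Y = G + t·(Z−G) with t = 24/25, so GY:YZ = t:(1−t) = 24/25:1/25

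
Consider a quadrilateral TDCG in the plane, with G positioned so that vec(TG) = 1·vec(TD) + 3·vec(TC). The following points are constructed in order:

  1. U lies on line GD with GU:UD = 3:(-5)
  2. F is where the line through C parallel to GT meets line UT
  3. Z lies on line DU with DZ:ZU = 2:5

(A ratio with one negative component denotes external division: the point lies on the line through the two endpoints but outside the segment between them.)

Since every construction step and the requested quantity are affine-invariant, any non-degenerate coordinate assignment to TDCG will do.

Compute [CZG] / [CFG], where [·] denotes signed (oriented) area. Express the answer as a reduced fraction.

Work in coordinates with T = (0, 0), D = (1, 0), C = (0, 1), G = (1, 3).
1. U lies on line GD with GU:UD = 3:(-5) ⇒ U = (1, 15/2)
2. F is where the line through C parallel to GT meets line UT ⇒ F = (2/9, 5/3)
3. Z lies on line DU with DZ:ZU = 2:5 ⇒ Z = (1, 15/7)
2·[CZG] = 6/7, 2·[CFG] = -2/9
[CZG]:[CFG] = 6/7:-2/9 = -27/7

[CZG]:[CFG] = -27/7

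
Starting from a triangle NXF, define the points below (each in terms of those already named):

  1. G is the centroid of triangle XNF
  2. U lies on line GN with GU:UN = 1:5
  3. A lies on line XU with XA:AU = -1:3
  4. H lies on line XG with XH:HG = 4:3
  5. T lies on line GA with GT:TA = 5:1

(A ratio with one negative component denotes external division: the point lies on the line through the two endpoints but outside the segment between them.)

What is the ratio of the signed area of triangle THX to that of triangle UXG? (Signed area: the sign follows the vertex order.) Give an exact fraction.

Set N = (0, 0), X = (1, 0), F = (0, 1); any affine frame gives the same invariant.
1. G is the centroid of triangle XNF ⇒ G = (1/3, 1/3)
2. U lies on line GN with GU:UN = 1:5 ⇒ U = (5/18, 5/18)
3. A lies on line XU with XA:AU = -1:3 ⇒ A = (49/36, -5/36)
4. H lies on line XG with XH:HG = 4:3 ⇒ H = (13/21, 4/21)
5. T lies on line GA with GT:TA = 5:1 ⇒ T = (257/216, -13/216)
2·[THX] = 5/378, 2·[UXG] = 1/18
[THX]:[UXG] = 5/378:1/18 = 5/21

[THX]:[UXG] = 5/21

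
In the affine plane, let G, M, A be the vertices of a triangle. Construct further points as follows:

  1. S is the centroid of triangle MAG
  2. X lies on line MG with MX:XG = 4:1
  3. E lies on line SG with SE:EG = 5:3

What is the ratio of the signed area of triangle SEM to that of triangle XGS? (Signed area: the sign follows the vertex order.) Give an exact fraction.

[SEM]:[XGS] = -25/8

Assign G = (0, 0), M = (1, 0), A = (0, 1) — the answer is frame-independent, so this choice is without loss of generality.
1. S is the centroid of triangle MAG ⇒ S = (1/3, 1/3)
2. X lies on line MG with MX:XG = 4:1 ⇒ X = (1/5, 0)
3. E lies on line SG with SE:EG = 5:3 ⇒ E = (1/8, 1/8)
2·[SEM] = 5/24, 2·[XGS] = -1/15
[SEM]:[XGS] = 5/24:-1/15 = -25/8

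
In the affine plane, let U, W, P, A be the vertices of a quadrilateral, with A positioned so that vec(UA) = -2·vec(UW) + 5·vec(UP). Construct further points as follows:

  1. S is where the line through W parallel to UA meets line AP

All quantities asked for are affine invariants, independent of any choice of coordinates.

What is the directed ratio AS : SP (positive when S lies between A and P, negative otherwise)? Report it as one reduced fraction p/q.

Choose coordinates U = (0, 0), W = (1, 0), P = (0, 1), A = (-2, 5).
1. S is where the line through W parallel to UA meets line AP ⇒ S = (3, -5)
S = A + t·(P−A) with t = 5/2, so AS:SP = t:(1−t) = 5/2:-3/2

AS:SP = -5/3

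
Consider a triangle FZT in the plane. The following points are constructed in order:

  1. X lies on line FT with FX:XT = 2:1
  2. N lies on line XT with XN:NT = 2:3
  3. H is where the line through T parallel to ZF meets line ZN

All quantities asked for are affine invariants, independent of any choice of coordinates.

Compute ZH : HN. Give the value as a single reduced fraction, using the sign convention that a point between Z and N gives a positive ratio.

Assign F = (0, 0), Z = (1, 0), T = (0, 1) — the answer is frame-independent, so this choice is without loss of generality.
1. X lies on line FT with FX:XT = 2:1 ⇒ X = (0, 2/3)
2. N lies on line XT with XN:NT = 2:3 ⇒ N = (0, 4/5)
3. H is where the line through T parallel to ZF meets line ZN ⇒ H = (-1/4, 1)
H = Z + t·(N−Z) with t = 5/4, so ZH:HN = t:(1−t) = 5/4:-1/4

ZH:HN = -5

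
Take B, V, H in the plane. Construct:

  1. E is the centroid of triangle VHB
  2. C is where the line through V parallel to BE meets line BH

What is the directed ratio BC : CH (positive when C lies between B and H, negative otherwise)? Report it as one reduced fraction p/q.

BC:CH = -1/2

Assign B = (0, 0), V = (1, 0), H = (0, 1) — the answer is frame-independent, so this choice is without loss of generality.
1. E is the centroid of triangle VHB ⇒ E = (1/3, 1/3)
2. C is where the line through V parallel to BE meets line BH ⇒ C = (0, -1)
C = B + t·(H−B) with t = -1, so BC:CH = t:(1−t) = -1:2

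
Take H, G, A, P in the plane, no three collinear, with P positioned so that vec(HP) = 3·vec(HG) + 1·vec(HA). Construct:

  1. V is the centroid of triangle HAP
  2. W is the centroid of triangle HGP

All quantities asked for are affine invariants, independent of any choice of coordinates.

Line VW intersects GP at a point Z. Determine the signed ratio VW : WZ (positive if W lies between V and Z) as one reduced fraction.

VW:WZ = 3

Choose coordinates H = (0, 0), G = (1, 0), A = (0, 1), P = (3, 1).
1. V is the centroid of triangle HAP ⇒ V = (1, 2/3)
2. W is the centroid of triangle HGP ⇒ W = (4/3, 1/3)
line VW meets GP at Z = (13/9, 2/9)
W = V + t·(Z−V) with t = 3/4, so VW:WZ = 3/4:1/4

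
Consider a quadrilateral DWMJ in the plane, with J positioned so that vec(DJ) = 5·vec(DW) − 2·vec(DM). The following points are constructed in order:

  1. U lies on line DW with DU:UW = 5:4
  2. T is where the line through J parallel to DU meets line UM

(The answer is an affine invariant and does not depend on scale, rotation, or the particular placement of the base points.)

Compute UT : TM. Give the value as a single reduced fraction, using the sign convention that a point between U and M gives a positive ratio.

Work in coordinates with D = (0, 0), W = (1, 0), M = (0, 1), J = (5, -2).
1. U lies on line DW with DU:UW = 5:4 ⇒ U = (5/9, 0)
2. T is where the line through J parallel to DU meets line UM ⇒ T = (5/3, -2)
T = U + t·(M−U) with t = -2, so UT:TM = t:(1−t) = -2:3

UT:TM = -2/3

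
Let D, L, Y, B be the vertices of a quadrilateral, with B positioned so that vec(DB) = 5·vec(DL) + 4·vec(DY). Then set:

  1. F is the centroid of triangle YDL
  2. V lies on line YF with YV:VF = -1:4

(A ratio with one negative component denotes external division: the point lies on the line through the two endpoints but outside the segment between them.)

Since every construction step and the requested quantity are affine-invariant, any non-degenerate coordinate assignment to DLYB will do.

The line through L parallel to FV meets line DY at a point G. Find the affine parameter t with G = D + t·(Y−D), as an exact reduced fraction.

Assign D = (0, 0), L = (1, 0), Y = (0, 1), B = (5, 4) — the answer is frame-independent, so this choice is without loss of generality.
1. F is the centroid of triangle YDL ⇒ F = (1/3, 1/3)
2. V lies on line YF with YV:VF = -1:4 ⇒ V = (-1/9, 11/9)
through L parallel to FV: direction (-4/9, 8/9); meets DY at G = (0, 2)
G = D + t·(Y−D) with t = 2

t = 2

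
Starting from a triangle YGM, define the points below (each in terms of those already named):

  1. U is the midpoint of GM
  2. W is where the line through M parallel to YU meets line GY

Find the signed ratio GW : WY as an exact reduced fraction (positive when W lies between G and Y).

GW:WY = -2

Assign Y = (0, 0), G = (1, 0), M = (0, 1) — the answer is frame-independent, so this choice is without loss of generality.
1. U is the midpoint of GM ⇒ U = (1/2, 1/2)
2. W is where the line through M parallel to YU meets line GY ⇒ W = (-1, 0)
W = G + t·(Y−G) with t = 2, so GW:WY = t:(1−t) = 2:-1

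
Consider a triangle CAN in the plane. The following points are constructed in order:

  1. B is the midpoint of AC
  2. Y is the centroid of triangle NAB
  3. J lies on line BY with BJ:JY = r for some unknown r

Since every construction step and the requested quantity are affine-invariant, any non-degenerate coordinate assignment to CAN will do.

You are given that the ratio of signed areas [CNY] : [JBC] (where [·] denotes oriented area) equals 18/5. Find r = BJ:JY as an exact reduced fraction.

Assign C = (0, 0), A = (1, 0), N = (0, 1) — the answer is frame-independent, so this choice is without loss of generality.
1. B is the midpoint of AC ⇒ B = (1/2, 0)
2. Y is the centroid of triangle NAB ⇒ Y = (1/2, 1/3)
3. With BJ:JY = r, write λ = r/(r+1) so J = B + λ·(Y−B); J is affine-linear in λ
Every point depending on J is an affine combination of J and λ-independent points, so each such coordinate is linear in λ; the λ² term in each signed area is a multiple of (Y−B)×(Y−B) = 0, so 2·[CNY] and 2·[JBC] are each linear in λ. Evaluating at λ=0 and λ=1:
  2·[CNY] = -1/2,   2·[JBC] = -1/6·λ
So [CNY]:[JBC] = (-1/2) / (-1/6·λ). Setting this equal to 18/5:
  -1/2 = 18/5·(-1/6·λ)  ⇒  λ = 5/6
Then r = λ/(1−λ) = (5/6)/(1/6) = 5. Check: with r = 5, J = (1/2, 5/18) and [CNY]:[JBC] = 18/5 as required.

r = 5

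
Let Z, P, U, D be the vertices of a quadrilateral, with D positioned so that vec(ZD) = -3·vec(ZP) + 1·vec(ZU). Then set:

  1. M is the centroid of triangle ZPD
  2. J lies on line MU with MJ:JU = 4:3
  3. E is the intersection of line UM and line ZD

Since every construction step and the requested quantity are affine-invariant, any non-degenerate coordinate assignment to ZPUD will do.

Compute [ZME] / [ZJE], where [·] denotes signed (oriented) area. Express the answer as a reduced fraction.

Choose coordinates Z = (0, 0), P = (1, 0), U = (0, 1), D = (-3, 1).
1. M is the centroid of triangle ZPD ⇒ M = (-2/3, 1/3)
2. J lies on line MU with MJ:JU = 4:3 ⇒ J = (-2/7, 5/7)
3. E is the intersection of line UM and line ZD ⇒ E = (-3/4, 1/4)
2·[ZME] = 1/12, 2·[ZJE] = 13/28
[ZME]:[ZJE] = 1/12:13/28 = 7/39

[ZME]:[ZJE] = 7/39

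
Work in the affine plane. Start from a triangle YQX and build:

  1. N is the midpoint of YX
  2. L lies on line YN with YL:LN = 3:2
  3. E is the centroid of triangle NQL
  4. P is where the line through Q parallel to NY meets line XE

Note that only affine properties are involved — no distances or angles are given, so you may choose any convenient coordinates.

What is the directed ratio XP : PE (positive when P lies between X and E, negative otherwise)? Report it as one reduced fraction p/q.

Choose coordinates Y = (0, 0), Q = (1, 0), X = (0, 1).
1. N is the midpoint of YX ⇒ N = (0, 1/2)
2. L lies on line YN with YL:LN = 3:2 ⇒ L = (0, 3/10)
3. E is the centroid of triangle NQL ⇒ E = (1/3, 4/15)
4. P is where the line through Q parallel to NY meets line XE ⇒ P = (1, -6/5)
P = X + t·(E−X) with t = 3, so XP:PE = t:(1−t) = 3:-2

XP:PE = -3/2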